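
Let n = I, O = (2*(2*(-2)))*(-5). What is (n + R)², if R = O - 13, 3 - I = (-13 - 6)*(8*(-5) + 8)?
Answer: 334084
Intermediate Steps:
O = 40 (O = (2*(-4))*(-5) = -8*(-5) = 40)
I = -605 (I = 3 - (-13 - 6)*(8*(-5) + 8) = 3 - (-19)*(-40 + 8) = 3 - (-19)*(-32) = 3 - 1*608 = 3 - 608 = -605)
R = 27 (R = 40 - 13 = 27)
n = -605
(n + R)² = (-605 + 27)² = (-578)² = 334084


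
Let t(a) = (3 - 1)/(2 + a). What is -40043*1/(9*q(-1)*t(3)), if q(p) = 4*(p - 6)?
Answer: 200215/504 ≈ 397.25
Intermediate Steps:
q(p) = -24 + 4*p (q(p) = 4*(-6 + p) = -24 + 4*p)
t(a) = 2/(2 + a)
-40043*1/(9*q(-1)*t(3)) = -40043*5/(18*(-24 + 4*(-1))) = -40043*5/(18*(-24 - 4)) = -40043/((9*(-28))*(2*(1/5))) = -40043/((-252*2/5)) = -40043/(-504/5) = -40043*(-5/504) = 200215/504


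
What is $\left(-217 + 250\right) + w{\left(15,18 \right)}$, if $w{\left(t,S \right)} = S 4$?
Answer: $105$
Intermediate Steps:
$w{\left(t,S \right)} = 4 S$
$\left(-217 + 250\right) + w{\left(15,18 \right)} = \left(-217 + 250\right) + 4 \cdot 18 = 33 + 72 = 105$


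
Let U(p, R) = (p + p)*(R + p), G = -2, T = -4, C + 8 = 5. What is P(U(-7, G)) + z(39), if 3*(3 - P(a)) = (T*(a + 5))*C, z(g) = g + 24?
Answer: -458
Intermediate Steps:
C = -3 (C = -8 + 5 = -3)
z(g) = 24 + g
U(p, R) = 2*p*(R + p) (U(p, R) = (2*p)*(R + p) = 2*p*(R + p))
P(a) = -17 - 4*a (P(a) = 3 - (-4*(a + 5))*(-3)/3 = 3 - (-4*(5 + a))*(-3)/3 = 3 - (-20 - 4*a)*(-3)/3 = 3 - (60 + 12*a)/3 = 3 + (-20 - 4*a) = -17 - 4*a)
P(U(-7, G)) + z(39) = (-17 - 8*(-7)*(-2 - 7)) + (24 + 39) = (-17 - 8*(-7)*(-9)) + 63 = (-17 - 4*126) + 63 = (-17 - 504) + 63 = -521 + 63 = -458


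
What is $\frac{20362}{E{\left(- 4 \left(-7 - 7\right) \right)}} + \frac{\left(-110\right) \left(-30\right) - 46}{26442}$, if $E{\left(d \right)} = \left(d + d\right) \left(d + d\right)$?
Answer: $\frac{144807545}{82922112} \approx 1.7463$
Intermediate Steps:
$E{\left(d \right)} = 4 d^{2}$ ($E{\left(d \right)} = 2 d 2 d = 4 d^{2}$)
$\frac{20362}{E{\left(- 4 \left(-7 - 7\right) \right)}} + \frac{\left(-110\right) \left(-30\right) - 46}{26442} = \frac{20362}{4 \left(- 4 \left(-7 - 7\right)\right)^{2}} + \frac{\left(-110\right) \left(-30\right) - 46}{26442} = \frac{20362}{4 \left(\left(-4\right) \left(-14\right)\right)^{2}} + \left(3300 - 46\right) \frac{1}{26442} = \frac{20362}{4 \cdot 56^{2}} + 3254 \cdot \frac{1}{26442} = \frac{20362}{4 \cdot 3136} + \frac{1627}{13221} = \frac{20362}{12544} + \frac{1627}{13221} = 20362 \cdot \frac{1}{12544} + \frac{1627}{13221} = \frac{10181}{6272} + \frac{1627}{13221} = \frac{144807545}{82922112}$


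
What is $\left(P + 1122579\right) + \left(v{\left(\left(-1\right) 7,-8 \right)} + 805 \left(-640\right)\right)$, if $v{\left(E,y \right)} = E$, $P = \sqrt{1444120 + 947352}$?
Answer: $607372 + 4 \sqrt{149467} \approx 6.0892 \cdot 10^{5}$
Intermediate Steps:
$P = 4 \sqrt{149467}$ ($P = \sqrt{2391472} = 4 \sqrt{149467} \approx 1546.4$)
$\left(P + 1122579\right) + \left(v{\left(\left(-1\right) 7,-8 \right)} + 805 \left(-640\right)\right) = \left(4 \sqrt{149467} + 1122579\right) + \left(\left(-1\right) 7 + 805 \left(-640\right)\right) = \left(1122579 + 4 \sqrt{149467}\right) - 515207 = 607372 + 4 \sqrt{149467}$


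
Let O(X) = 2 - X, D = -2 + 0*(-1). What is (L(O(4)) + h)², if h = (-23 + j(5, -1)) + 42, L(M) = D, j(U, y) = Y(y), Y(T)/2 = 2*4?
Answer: 1089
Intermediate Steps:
Y(T) = 16 (Y(T) = 2*(2*4) = 2*8 = 16)
j(U, y) = 16
D = -2 (D = -2 + 0 = -2)
L(M) = -2
h = 35 (h = (-23 + 16) + 42 = -7 + 42 = 35)
(L(O(4)) + h)² = (-2 + 35)² = 33² = 1089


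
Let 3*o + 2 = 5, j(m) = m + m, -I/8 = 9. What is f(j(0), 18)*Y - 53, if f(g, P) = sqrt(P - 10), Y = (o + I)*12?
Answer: -53 - 1704*sqrt(2) ≈ -2462.8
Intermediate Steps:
I = -72 (I = -8*9 = -72)
j(m) = 2*m
o = 1 (o = -2/3 + (1/3)*5 = -2/3 + 5/3 = 1)
Y = -852 (Y = (1 - 72)*12 = -71*12 = -852)
f(g, P) = sqrt(-10 + P)
f(j(0), 18)*Y - 53 = sqrt(-10 + 18)*(-852) - 53 = sqrt(8)*(-852) - 53 = (2*sqrt(2))*(-852) - 53 = -1704*sqrt(2) - 53 = -53 - 1704*sqrt(2)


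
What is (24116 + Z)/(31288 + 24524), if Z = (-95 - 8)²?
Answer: 11575/18604 ≈ 0.62218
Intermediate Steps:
Z = 10609 (Z = (-103)² = 10609)
(24116 + Z)/(31288 + 24524) = (24116 + 10609)/(31288 + 24524) = 34725/55812 = 34725*(1/55812) = 11575/18604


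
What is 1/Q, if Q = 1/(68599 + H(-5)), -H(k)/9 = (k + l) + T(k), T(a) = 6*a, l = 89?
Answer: 68113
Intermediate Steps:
H(k) = -801 - 63*k (H(k) = -9*((k + 89) + 6*k) = -9*((89 + k) + 6*k) = -9*(89 + 7*k) = -801 - 63*k)
Q = 1/68113 (Q = 1/(68599 + (-801 - 63*(-5))) = 1/(68599 + (-801 + 315)) = 1/(68599 - 486) = 1/68113 ≈ 1.4681e-5)
1/Q = 1/(1/68113) = 68113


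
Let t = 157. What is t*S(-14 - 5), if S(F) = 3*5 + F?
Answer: -628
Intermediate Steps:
S(F) = 15 + F
t*S(-14 - 5) = 157*(15 + (-14 - 5)) = 157*(15 - 19) = 157*(-4) = -628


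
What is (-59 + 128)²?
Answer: 4761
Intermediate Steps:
(-59 + 128)² = 69² = 4761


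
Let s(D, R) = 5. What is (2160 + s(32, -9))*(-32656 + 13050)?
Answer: -42446990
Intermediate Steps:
(2160 + s(32, -9))*(-32656 + 13050) = (2160 + 5)*(-32656 + 13050) = 2165*(-19606) = -42446990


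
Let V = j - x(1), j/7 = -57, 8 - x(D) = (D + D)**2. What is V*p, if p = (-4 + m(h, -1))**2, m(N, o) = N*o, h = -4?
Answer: 0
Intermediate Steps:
x(D) = 8 - 4*D**2 (x(D) = 8 - (D + D)**2 = 8 - (2*D)**2 = 8 - 4*D**2)
j = -399 (j = 7*(-57) = -399)
V = -403 (V = -399 - (8 - 4*1**2) = -399 - (8 - 4*1) = -399 - (8 - 4) = -399 - 1*4 = -399 - 4 = -403)
p = 0 (p = (-4 - 4*(-1))**2 = (-4 + 4)**2 = 0**2 = 0)
V*p = -403*0 = 0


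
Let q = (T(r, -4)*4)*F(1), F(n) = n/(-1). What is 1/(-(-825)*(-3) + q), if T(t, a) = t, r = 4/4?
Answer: -1/2479 ≈ -0.00040339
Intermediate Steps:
r = 1 (r = 4*(¼) = 1)
F(n) = -n (F(n) = n*(-1) = -n)
q = -4 (q = (1*4)*(-1*1) = 4*(-1) = -4)
1/(-(-825)*(-3) + q) = 1/(-(-825)*(-3) - 4) = 1/(-55*45 - 4) = 1/(-2475 - 4) = 1/(-2479) = -1/2479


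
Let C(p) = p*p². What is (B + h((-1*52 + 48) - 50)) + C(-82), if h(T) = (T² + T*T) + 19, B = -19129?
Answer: -564646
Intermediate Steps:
h(T) = 19 + 2*T² (h(T) = (T² + T²) + 19 = 2*T² + 19 = 19 + 2*T²)
C(p) = p³
(B + h((-1*52 + 48) - 50)) + C(-82) = (-19129 + (19 + 2*((-1*52 + 48) - 50)²)) + (-82)³ = (-19129 + (19 + 2*((-52 + 48) - 50)²)) - 551368 = (-19129 + (19 + 2*(-4 - 50)²)) - 551368 = (-19129 + (19 + 2*(-54)²)) - 551368 = (-19129 + (19 + 2*2916)) - 551368 = (-19129 + (19 + 5832)) - 551368 = (-19129 + 5851) - 551368 = -13278 - 551368 = -564646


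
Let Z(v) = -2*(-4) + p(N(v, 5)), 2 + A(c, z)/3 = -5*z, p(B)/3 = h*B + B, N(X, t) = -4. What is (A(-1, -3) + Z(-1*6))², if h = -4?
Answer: 6889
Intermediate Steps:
p(B) = -9*B (p(B) = 3*(-4*B + B) = 3*(-3*B) = -9*B)
A(c, z) = -6 - 15*z (A(c, z) = -6 + 3*(-5*z) = -6 - 15*z)
Z(v) = 44 (Z(v) = -2*(-4) - 9*(-4) = 8 + 36 = 44)
(A(-1, -3) + Z(-1*6))² = ((-6 - 15*(-3)) + 44)² = ((-6 + 45) + 44)² = (39 + 44)² = 83² = 6889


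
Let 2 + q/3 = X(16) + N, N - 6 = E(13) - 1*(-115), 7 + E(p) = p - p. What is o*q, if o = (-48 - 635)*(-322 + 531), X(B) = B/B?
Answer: -48391233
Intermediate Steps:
E(p) = -7 (E(p) = -7 + (p - p) = -7 + 0 = -7)
N = 114 (N = 6 + (-7 - 1*(-115)) = 6 + (-7 + 115) = 6 + 108 = 114)
X(B) = 1
q = 339 (q = -6 + 3*(1 + 114) = -6 + 3*115 = -6 + 345 = 339)
o = -142747 (o = -683*209 = -142747)
o*q = -142747*339 = -48391233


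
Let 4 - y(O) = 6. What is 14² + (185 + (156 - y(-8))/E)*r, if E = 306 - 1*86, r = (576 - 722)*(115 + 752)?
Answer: -1292961059/55 ≈ -2.3508e+7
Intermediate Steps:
y(O) = -2 (y(O) = 4 - 1*6 = 4 - 6 = -2)
r = -126582 (r = -146*867 = -126582)
E = 220 (E = 306 - 86 = 220)
14² + (185 + (156 - y(-8))/E)*r = 14² + (185 + (156 - 1*(-2))/220)*(-126582) = 196 + (185 + (156 + 2)*(1/220))*(-126582) = 196 + (185 + 158*(1/220))*(-126582) = 196 + (185 + 79/110)*(-126582) = 196 + (20429/110)*(-126582) = 196 - 1292971839/55 = -1292961059/55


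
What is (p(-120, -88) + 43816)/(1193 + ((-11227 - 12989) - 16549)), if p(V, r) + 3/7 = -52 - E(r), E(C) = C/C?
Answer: -153169/138502 ≈ -1.1059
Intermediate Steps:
E(C) = 1
p(V, r) = -374/7 (p(V, r) = -3/7 + (-52 - 1*1) = -3/7 + (-52 - 1) = -3/7 - 53 = -374/7)
(p(-120, -88) + 43816)/(1193 + ((-11227 - 12989) - 16549)) = (-374/7 + 43816)/(1193 + ((-11227 - 12989) - 16549)) = 306338/(7*(1193 + (-24216 - 16549))) = 306338/(7*(1193 - 40765)) = (306338/7)/(-39572) = (306338/7)*(-1/39572) = -153169/138502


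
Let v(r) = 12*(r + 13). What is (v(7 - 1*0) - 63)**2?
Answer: 31329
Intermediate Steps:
v(r) = 156 + 12*r (v(r) = 12*(13 + r) = 156 + 12*r)
(v(7 - 1*0) - 63)**2 = ((156 + 12*(7 - 1*0)) - 63)**2 = ((156 + 12*(7 + 0)) - 63)**2 = ((156 + 12*7) - 63)**2 = ((156 + 84) - 63)**2 = (240 - 63)**2 = 177**2 = 31329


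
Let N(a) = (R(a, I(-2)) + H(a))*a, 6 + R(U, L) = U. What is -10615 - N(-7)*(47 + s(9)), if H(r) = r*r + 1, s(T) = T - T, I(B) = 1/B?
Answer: 1558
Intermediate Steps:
s(T) = 0
R(U, L) = -6 + U
H(r) = 1 + r² (H(r) = r² + 1 = 1 + r²)
N(a) = a*(-5 + a + a²) (N(a) = ((-6 + a) + (1 + a²))*a = (-5 + a + a²)*a = a*(-5 + a + a²))
-10615 - N(-7)*(47 + s(9)) = -10615 - (-7*(-5 - 7 + (-7)²))*(47 + 0) = -10615 - (-7*(-5 - 7 + 49))*47 = -10615 - (-7*37)*47 = -10615 - (-259)*47 = -10615 - 1*(-12173) = -10615 + 12173 = 1558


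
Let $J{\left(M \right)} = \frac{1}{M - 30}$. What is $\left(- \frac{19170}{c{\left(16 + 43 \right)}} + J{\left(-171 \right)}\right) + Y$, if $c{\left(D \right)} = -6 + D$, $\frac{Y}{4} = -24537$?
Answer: $- \frac{1049423867}{10653} \approx -98510.0$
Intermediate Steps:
$Y = -98148$ ($Y = 4 \left(-24537\right) = -98148$)
$J{\left(M \right)} = \frac{1}{-30 + M}$
$\left(- \frac{19170}{c{\left(16 + 43 \right)}} + J{\left(-171 \right)}\right) + Y = \left(- \frac{19170}{-6 + \left(16 + 43\right)} + \frac{1}{-30 - 171}\right) - 98148 = \left(- \frac{19170}{-6 + 59} + \frac{1}{-201}\right) - 98148 = \left(- \frac{19170}{53} - \frac{1}{201}\right) - 98148 = - \frac{3853223}{10653} - 98148 = - \frac{1049423867}{10653}$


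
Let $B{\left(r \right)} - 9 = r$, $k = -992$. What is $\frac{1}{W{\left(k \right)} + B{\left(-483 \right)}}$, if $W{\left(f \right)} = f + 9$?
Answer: $- \frac{1}{1457} \approx -0.00068634$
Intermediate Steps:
$W{\left(f \right)} = 9 + f$
$B{\left(r \right)} = 9 + r$
$\frac{1}{W{\left(k \right)} + B{\left(-483 \right)}} = \frac{1}{\left(9 - 992\right) + \left(9 - 483\right)} = \frac{1}{-983 - 474} = \frac{1}{-1457} = - \frac{1}{1457}$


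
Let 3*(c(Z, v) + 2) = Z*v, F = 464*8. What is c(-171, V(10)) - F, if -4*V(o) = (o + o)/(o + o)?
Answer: -14799/4 ≈ -3699.8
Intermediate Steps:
F = 3712
V(o) = -1/4 (V(o) = -(o + o)/(4*(o + o)) = -2*o/(4*(2*o)) = -2*o*1/(2*o)/4 = -1/4*1 = -1/4)
c(Z, v) = -2 + Z*v/3 (c(Z, v) = -2 + (Z*v)/3 = -2 + Z*v/3)
c(-171, V(10)) - F = (-2 + (1/3)*(-171)*(-1/4)) - 1*3712 = (-2 + 57/4) - 3712 = 49/4 - 3712 = -14799/4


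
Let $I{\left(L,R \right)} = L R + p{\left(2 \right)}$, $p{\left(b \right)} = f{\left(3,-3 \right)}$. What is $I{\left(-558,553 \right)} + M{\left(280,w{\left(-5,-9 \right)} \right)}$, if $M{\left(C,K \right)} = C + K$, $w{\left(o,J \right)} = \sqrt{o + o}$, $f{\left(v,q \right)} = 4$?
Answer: $-308290 + i \sqrt{10} \approx -3.0829 \cdot 10^{5} + 3.1623 i$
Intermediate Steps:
$w{\left(o,J \right)} = \sqrt{2} \sqrt{o}$ ($w{\left(o,J \right)} = \sqrt{2 o} = \sqrt{2} \sqrt{o}$)
$p{\left(b \right)} = 4$
$I{\left(L,R \right)} = 4 + L R$ ($I{\left(L,R \right)} = L R + 4 = 4 + L R$)
$I{\left(-558,553 \right)} + M{\left(280,w{\left(-5,-9 \right)} \right)} = \left(4 - 308574\right) + \left(280 + \sqrt{2} \sqrt{-5}\right) = \left(4 - 308574\right) + \left(280 + \sqrt{2} i \sqrt{5}\right) = -308570 + \left(280 + i \sqrt{10}\right) = -308290 + i \sqrt{10}$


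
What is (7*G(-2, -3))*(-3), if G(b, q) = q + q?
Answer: 126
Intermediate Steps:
G(b, q) = 2*q
(7*G(-2, -3))*(-3) = (7*(2*(-3)))*(-3) = (7*(-6))*(-3) = -42*(-3) = 126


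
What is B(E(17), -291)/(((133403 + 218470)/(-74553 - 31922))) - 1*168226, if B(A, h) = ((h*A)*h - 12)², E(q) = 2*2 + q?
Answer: -37411911626776197/39097 ≈ -9.5690e+11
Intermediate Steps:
E(q) = 4 + q
B(A, h) = (-12 + A*h²)² (B(A, h) = ((A*h)*h - 12)² = (A*h² - 12)² = (-12 + A*h²)²)
B(E(17), -291)/(((133403 + 218470)/(-74553 - 31922))) - 1*168226 = (-12 + (4 + 17)*(-291)²)²/(((133403 + 218470)/(-74553 - 31922))) - 1*168226 = (-12 + 21*84681)²/((351873/(-106475))) - 168226 = (-12 + 1778301)²/((351873*(-1/106475))) - 168226 = 1778289²/(-351873/106475) - 168226 = 3162311767521*(-106475/351873) - 168226 = -37411905049644275/39097 - 168226 = -37411911626776197/39097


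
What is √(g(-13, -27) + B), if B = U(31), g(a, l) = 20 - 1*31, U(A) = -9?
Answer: 2*I*√5 ≈ 4.4721*I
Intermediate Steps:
g(a, l) = -11 (g(a, l) = 20 - 31 = -11)
B = -9
√(g(-13, -27) + B) = √(-11 - 9) = √(-20) = 2*I*√5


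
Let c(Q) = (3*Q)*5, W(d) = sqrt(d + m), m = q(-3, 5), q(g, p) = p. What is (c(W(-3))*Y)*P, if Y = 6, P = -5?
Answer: -450*sqrt(2) ≈ -636.40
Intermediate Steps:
m = 5
W(d) = sqrt(5 + d) (W(d) = sqrt(d + 5) = sqrt(5 + d))
c(Q) = 15*Q
(c(W(-3))*Y)*P = ((15*sqrt(5 - 3))*6)*(-5) = ((15*sqrt(2))*6)*(-5) = (90*sqrt(2))*(-5) = -450*sqrt(2)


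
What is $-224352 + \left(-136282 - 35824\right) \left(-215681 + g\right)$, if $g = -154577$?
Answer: $63723398996$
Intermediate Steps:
$-224352 + \left(-136282 - 35824\right) \left(-215681 + g\right) = -224352 + \left(-136282 - 35824\right) \left(-215681 - 154577\right) = -224352 - -63723623348 = -224352 + 63723623348 = 63723398996$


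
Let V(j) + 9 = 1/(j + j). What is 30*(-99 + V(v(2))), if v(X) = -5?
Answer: -3243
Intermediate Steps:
V(j) = -9 + 1/(2*j) (V(j) = -9 + 1/(j + j) = -9 + 1/(2*j))
30*(-99 + V(v(2))) = 30*(-99 + (-9 + (1/2)/(-5))) = 30*(-99 + (-9 + (1/2)*(-1/5))) = 30*(-99 + (-9 - 1/10)) = 30*(-99 - 91/10) = 30*(-1081/10) = -3243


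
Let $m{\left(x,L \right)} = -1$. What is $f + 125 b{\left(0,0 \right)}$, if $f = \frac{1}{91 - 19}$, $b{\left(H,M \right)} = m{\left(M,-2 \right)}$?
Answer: $- \frac{8999}{72} \approx -124.99$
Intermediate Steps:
$b{\left(H,M \right)} = -1$
$f = \frac{1}{72} \approx 0.013889$
$f + 125 b{\left(0,0 \right)} = \frac{1}{72} + 125 \left(-1\right) = \frac{1}{72} - 125 = - \frac{8999}{72}$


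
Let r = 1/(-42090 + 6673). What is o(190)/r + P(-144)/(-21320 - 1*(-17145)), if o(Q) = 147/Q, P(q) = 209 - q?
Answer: -4347273079/158650 ≈ -27402.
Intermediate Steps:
r = -1/35417 (r = 1/(-35417) = -1/35417 ≈ -2.8235e-5)
o(190)/r + P(-144)/(-21320 - 1*(-17145)) = (147/190)/(-1/35417) + (209 - 1*(-144))/(-21320 - 1*(-17145)) = (147*(1/190))*(-35417) + (209 + 144)/(-21320 + 17145) = (147/190)*(-35417) + 353/(-4175) = -5206299/190 + 353*(-1/4175) = -5206299/190 - 353/4175 = -4347273079/158650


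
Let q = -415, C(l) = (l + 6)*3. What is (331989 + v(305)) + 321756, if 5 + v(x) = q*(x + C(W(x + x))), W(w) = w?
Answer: -239755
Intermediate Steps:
C(l) = 18 + 3*l (C(l) = (6 + l)*3 = 18 + 3*l)
v(x) = -7475 - 2905*x (v(x) = -5 - 415*(x + (18 + 3*(x + x))) = -5 - 415*(x + (18 + 3*(2*x))) = -5 - 415*(x + (18 + 6*x)) = -5 - 415*(18 + 7*x) = -5 + (-7470 - 2905*x) = -7475 - 2905*x)
(331989 + v(305)) + 321756 = (331989 + (-7475 - 2905*305)) + 321756 = (331989 + (-7475 - 886025)) + 321756 = (331989 - 893500) + 321756 = -561511 + 321756 = -239755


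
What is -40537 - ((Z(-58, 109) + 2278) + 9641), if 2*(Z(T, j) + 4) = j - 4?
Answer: -105009/2 ≈ -52505.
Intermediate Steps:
Z(T, j) = -6 + j/2 (Z(T, j) = -4 + (j - 4)/2 = -4 + (-4 + j)/2 = -4 + (-2 + j/2) = -6 + j/2)
-40537 - ((Z(-58, 109) + 2278) + 9641) = -40537 - (((-6 + (½)*109) + 2278) + 9641) = -40537 - (((-6 + 109/2) + 2278) + 9641) = -40537 - ((97/2 + 2278) + 9641) = -40537 - (4653/2 + 9641) = -40537 - 1*23935/2 = -40537 - 23935/2 = -105009/2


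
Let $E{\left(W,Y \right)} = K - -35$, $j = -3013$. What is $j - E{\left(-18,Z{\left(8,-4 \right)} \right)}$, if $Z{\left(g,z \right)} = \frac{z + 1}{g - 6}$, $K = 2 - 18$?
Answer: $-3032$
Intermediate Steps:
$K = -16$ ($K = 2 - 18 = -16$)
$Z{\left(g,z \right)} = \frac{1 + z}{-6 + g}$
$E{\left(W,Y \right)} = 19$ ($E{\left(W,Y \right)} = -16 - -35 = -16 + 35 = 19$)
$j - E{\left(-18,Z{\left(8,-4 \right)} \right)} = -3013 - 19 = -3032$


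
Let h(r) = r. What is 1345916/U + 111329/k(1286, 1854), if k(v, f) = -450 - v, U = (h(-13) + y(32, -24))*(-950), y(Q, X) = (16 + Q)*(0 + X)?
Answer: -60438430287/960659000 ≈ -62.914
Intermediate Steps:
y(Q, X) = X*(16 + Q) (y(Q, X) = (16 + Q)*X = X*(16 + Q))
U = 1106750 (U = (-13 - 24*(16 + 32))*(-950) = (-13 - 24*48)*(-950) = (-13 - 1152)*(-950) = -1165*(-950) = 1106750)
1345916/U + 111329/k(1286, 1854) = 1345916/1106750 + 111329/(-450 - 1*1286) = 1345916*(1/1106750) + 111329/(-450 - 1286) = 672958/553375 + 111329/(-1736) = 672958/553375 + 111329*(-1/1736) = 672958/553375 - 111329/1736 = -60438430287/960659000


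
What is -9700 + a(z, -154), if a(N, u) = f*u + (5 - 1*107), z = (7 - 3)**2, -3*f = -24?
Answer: -11034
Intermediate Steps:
f = 8 (f = -1/3*(-24) = 8)
z = 16 (z = 4**2 = 16)
a(N, u) = -102 + 8*u (a(N, u) = 8*u + (5 - 1*107) = 8*u + (5 - 107) = 8*u - 102 = -102 + 8*u)
-9700 + a(z, -154) = -9700 + (-102 + 8*(-154)) = -9700 + (-102 - 1232) = -9700 - 1334 = -11034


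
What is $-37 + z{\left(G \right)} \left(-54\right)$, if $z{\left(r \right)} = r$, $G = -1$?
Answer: $17$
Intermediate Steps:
$-37 + z{\left(G \right)} \left(-54\right) = -37 - -54 = -37 + 54 = 17$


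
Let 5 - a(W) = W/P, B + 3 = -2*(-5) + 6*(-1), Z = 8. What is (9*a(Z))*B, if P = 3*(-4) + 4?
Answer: 54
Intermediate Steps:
P = -8 (P = -12 + 4 = -8)
B = 1 (B = -3 + (-2*(-5) + 6*(-1)) = -3 + (10 - 6) = -3 + 4 = 1)
a(W) = 5 + W/8 (a(W) = 5 - W/(-8) = 5 - W*(-1)/8 = 5 - (-1)*W/8 = 5 + W/8)
(9*a(Z))*B = (9*(5 + (1/8)*8))*1 = (9*(5 + 1))*1 = (9*6)*1 = 54*1 = 54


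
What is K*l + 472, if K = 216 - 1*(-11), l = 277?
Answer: 63351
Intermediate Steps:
K = 227 (K = 216 + 11 = 227)
K*l + 472 = 227*277 + 472 = 62879 + 472 = 63351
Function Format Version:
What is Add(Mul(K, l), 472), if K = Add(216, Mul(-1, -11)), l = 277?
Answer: 63351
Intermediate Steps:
K = 227 (K = Add(216, 11) = 227)
Add(Mul(K, l), 472) = Add(Mul(227, 277), 472) = Add(62879, 472) = 63351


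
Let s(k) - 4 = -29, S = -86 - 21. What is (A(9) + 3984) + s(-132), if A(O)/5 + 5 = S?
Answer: 3399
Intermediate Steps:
S = -107
s(k) = -25 (s(k) = 4 - 29 = -25)
A(O) = -560 (A(O) = -25 + 5*(-107) = -25 - 535 = -560)
(A(9) + 3984) + s(-132) = (-560 + 3984) - 25 = 3424 - 25 = 3399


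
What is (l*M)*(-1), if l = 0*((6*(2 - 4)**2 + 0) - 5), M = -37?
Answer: 0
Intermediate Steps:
l = 0 (l = 0*((6*(-2)**2 + 0) - 5) = 0*((6*4 + 0) - 5) = 0*((24 + 0) - 5) = 0*(24 - 5) = 0*19 = 0)
(l*M)*(-1) = (0*(-37))*(-1) = 0*(-1) = 0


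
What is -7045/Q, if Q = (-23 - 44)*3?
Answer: 7045/201 ≈ 35.050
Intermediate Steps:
Q = -201 (Q = -67*3 = -201)
-7045/Q = -7045/(-201) = -7045*(-1/201) = 7045/201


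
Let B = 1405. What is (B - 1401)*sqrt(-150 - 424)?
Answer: 4*I*sqrt(574) ≈ 95.833*I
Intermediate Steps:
(B - 1401)*sqrt(-150 - 424) = (1405 - 1401)*sqrt(-150 - 424) = 4*sqrt(-574) = 4*(I*sqrt(574)) = 4*I*sqrt(574)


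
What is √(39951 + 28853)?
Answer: 2*√17201 ≈ 262.31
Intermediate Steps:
√(39951 + 28853) = √68804 = 2*√17201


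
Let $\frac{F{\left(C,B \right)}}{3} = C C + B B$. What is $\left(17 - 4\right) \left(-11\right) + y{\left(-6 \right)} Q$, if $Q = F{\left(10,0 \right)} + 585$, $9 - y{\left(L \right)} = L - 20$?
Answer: $30832$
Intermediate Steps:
$F{\left(C,B \right)} = 3 B^{2} + 3 C^{2}$ ($F{\left(C,B \right)} = 3 \left(C C + B B\right) = 3 \left(C^{2} + B^{2}\right) = 3 \left(B^{2} + C^{2}\right) = 3 B^{2} + 3 C^{2}$)
$y{\left(L \right)} = 29 - L$ ($y{\left(L \right)} = 9 - \left(L - 20\right) = 9 - \left(-20 + L\right) = 29 - L$)
$Q = 885$ ($Q = \left(3 \cdot 0^{2} + 3 \cdot 10^{2}\right) + 585 = \left(3 \cdot 0 + 3 \cdot 100\right) + 585 = \left(0 + 300\right) + 585 = 300 + 585 = 885$)
$\left(17 - 4\right) \left(-11\right) + y{\left(-6 \right)} Q = \left(17 - 4\right) \left(-11\right) + \left(29 - -6\right) 885 = 13 \left(-11\right) + \left(29 + 6\right) 885 = -143 + 35 \cdot 885 = -143 + 30975 = 30832$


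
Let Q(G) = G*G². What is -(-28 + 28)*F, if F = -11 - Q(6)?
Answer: 0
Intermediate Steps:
Q(G) = G³
F = -227 (F = -11 - 1*6³ = -11 - 1*216 = -11 - 216 = -227)
-(-28 + 28)*F = -(-28 + 28)*(-227) = -0*(-227) = -1*0 = 0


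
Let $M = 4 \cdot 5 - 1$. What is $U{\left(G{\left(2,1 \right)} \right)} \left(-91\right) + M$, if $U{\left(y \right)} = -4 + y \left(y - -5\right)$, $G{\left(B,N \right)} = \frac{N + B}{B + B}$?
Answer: $- \frac{151}{16} \approx -9.4375$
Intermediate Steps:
$G{\left(B,N \right)} = \frac{B + N}{2 B}$
$M = 19$ ($M = 20 - 1 = 19$)
$U{\left(y \right)} = -4 + y \left(5 + y\right)$ ($U{\left(y \right)} = -4 + y \left(y + 5\right) = -4 + y \left(5 + y\right)$)
$U{\left(G{\left(2,1 \right)} \right)} \left(-91\right) + M = \left(-4 + \left(\frac{2 + 1}{2 \cdot 2}\right)^{2} + 5 \frac{2 + 1}{2 \cdot 2}\right) \left(-91\right) + 19 = \left(-4 + \left(\frac{1}{2} \cdot \frac{1}{2} \cdot 3\right)^{2} + 5 \cdot \frac{1}{2} \cdot \frac{1}{2} \cdot 3\right) \left(-91\right) + 19 = \left(-4 + \left(\frac{3}{4}\right)^{2} + 5 \cdot \frac{3}{4}\right) \left(-91\right) + 19 = \left(-4 + \frac{9}{16} + \frac{15}{4}\right) \left(-91\right) + 19 = \frac{5}{16} \left(-91\right) + 19 = - \frac{455}{16} + 19 = - \frac{151}{16}$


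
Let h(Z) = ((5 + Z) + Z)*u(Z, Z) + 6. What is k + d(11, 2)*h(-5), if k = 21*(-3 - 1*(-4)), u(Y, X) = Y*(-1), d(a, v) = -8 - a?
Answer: 382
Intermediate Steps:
u(Y, X) = -Y
k = 21 (k = 21*(-3 + 4) = 21*1 = 21)
h(Z) = 6 - Z*(5 + 2*Z) (h(Z) = ((5 + Z) + Z)*(-Z) + 6 = (5 + 2*Z)*(-Z) + 6 = -Z*(5 + 2*Z) + 6 = 6 - Z*(5 + 2*Z))
k + d(11, 2)*h(-5) = 21 + (-8 - 1*11)*(6 - 5*(-5) - 2*(-5)²) = 21 + (-8 - 11)*(6 + 25 - 2*25) = 21 - 19*(6 + 25 - 50) = 21 - 19*(-19) = 21 + 361 = 382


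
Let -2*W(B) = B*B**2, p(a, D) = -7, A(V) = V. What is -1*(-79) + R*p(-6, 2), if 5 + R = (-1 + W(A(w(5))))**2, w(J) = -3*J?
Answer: -79639447/4 ≈ -1.9910e+7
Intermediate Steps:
W(B) = -B**3/2 (W(B) = -B*B**2/2 = -B**3/2)
R = 11377109/4 (R = -5 + (-1 - (-3*5)**3/2)**2 = -5 + (-1 - 1/2*(-15)**3)**2 = -5 + (-1 - 1/2*(-3375))**2 = -5 + (-1 + 3375/2)**2 = -5 + (3373/2)**2 = -5 + 11377129/4 = 11377109/4 ≈ 2.8443e+6)
-1*(-79) + R*p(-6, 2) = -1*(-79) + (11377109/4)*(-7) = 79 - 79639763/4 = -79639447/4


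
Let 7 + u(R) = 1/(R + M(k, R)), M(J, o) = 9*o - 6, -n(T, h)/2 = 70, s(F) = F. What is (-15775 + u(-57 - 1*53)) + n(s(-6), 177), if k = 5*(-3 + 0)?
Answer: -17609733/1106 ≈ -15922.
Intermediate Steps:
k = -15 (k = 5*(-3) = -15)
n(T, h) = -140 (n(T, h) = -2*70 = -140)
M(J, o) = -6 + 9*o
u(R) = -7 + 1/(-6 + 10*R) (u(R) = -7 + 1/(R + (-6 + 9*R)) = -7 + 1/(-6 + 10*R))
(-15775 + u(-57 - 1*53)) + n(s(-6), 177) = (-15775 + (43 - 70*(-57 - 1*53))/(2*(-3 + 5*(-57 - 1*53)))) - 140 = (-15775 + (43 - 70*(-57 - 53))/(2*(-3 + 5*(-57 - 53)))) - 140 = (-15775 + (43 - 70*(-110))/(2*(-3 + 5*(-110)))) - 140 = (-15775 + (43 + 7700)/(2*(-3 - 550))) - 140 = (-15775 + (1/2)*7743/(-553)) - 140 = (-15775 + (1/2)*(-1/553)*7743) - 140 = (-15775 - 7743/1106) - 140 = -17454893/1106 - 140 = -17609733/1106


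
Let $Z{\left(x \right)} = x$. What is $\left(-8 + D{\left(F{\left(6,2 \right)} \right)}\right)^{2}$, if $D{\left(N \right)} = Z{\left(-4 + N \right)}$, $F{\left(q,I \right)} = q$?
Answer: $36$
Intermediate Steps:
$D{\left(N \right)} = -4 + N$
$\left(-8 + D{\left(F{\left(6,2 \right)} \right)}\right)^{2} = \left(-8 + \left(-4 + 6\right)\right)^{2} = \left(-8 + 2\right)^{2} = \left(-6\right)^{2} = 36$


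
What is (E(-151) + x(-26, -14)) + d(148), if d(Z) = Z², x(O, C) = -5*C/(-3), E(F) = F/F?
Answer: 65645/3 ≈ 21882.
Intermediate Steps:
E(F) = 1
x(O, C) = 5*C/3 (x(O, C) = -5*C*(-1)/3 = -(-5)*C/3 = 5*C/3)
(E(-151) + x(-26, -14)) + d(148) = (1 + (5/3)*(-14)) + 148² = (1 - 70/3) + 21904 = -67/3 + 21904 = 65645/3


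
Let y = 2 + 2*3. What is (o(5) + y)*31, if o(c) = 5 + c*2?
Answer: 713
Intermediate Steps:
y = 8 (y = 2 + 6 = 8)
o(c) = 5 + 2*c
(o(5) + y)*31 = ((5 + 2*5) + 8)*31 = ((5 + 10) + 8)*31 = (15 + 8)*31 = 23*31 = 713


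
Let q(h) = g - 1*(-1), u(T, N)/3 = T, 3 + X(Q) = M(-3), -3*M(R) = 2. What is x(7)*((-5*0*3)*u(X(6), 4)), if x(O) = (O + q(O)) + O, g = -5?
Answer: 0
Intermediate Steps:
M(R) = -2/3 (M(R) = -1/3*2 = -2/3)
X(Q) = -11/3 (X(Q) = -3 - 2/3 = -11/3)
u(T, N) = 3*T
q(h) = -4 (q(h) = -5 - 1*(-1) = -5 + 1 = -4)
x(O) = -4 + 2*O (x(O) = (O - 4) + O = (-4 + O) + O = -4 + 2*O)
x(7)*((-5*0*3)*u(X(6), 4)) = (-4 + 2*7)*((-5*0*3)*(3*(-11/3))) = (-4 + 14)*((0*3)*(-11)) = 10*(0*(-11)) = 10*0 = 0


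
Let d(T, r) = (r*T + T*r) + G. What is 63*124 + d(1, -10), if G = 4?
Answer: 7796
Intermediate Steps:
d(T, r) = 4 + 2*T*r (d(T, r) = (r*T + T*r) + 4 = (T*r + T*r) + 4 = 2*T*r + 4 = 4 + 2*T*r)
63*124 + d(1, -10) = 63*124 + (4 + 2*1*(-10)) = 7812 + (4 - 20) = 7812 - 16 = 7796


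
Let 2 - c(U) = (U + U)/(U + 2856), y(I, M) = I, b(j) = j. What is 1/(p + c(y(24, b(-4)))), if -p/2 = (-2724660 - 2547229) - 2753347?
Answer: 60/963028439 ≈ 6.2303e-8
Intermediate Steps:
p = 16050472 (p = -2*((-2724660 - 2547229) - 2753347) = -2*(-5271889 - 2753347) = -2*(-8025236) = 16050472)
c(U) = 2 - 2*U/(2856 + U) (c(U) = 2 - (U + U)/(U + 2856) = 2 - 2*U/(2856 + U))
1/(p + c(y(24, b(-4)))) = 1/(16050472 + 5712/(2856 + 24)) = 1/(16050472 + 5712/2880) = 1/(16050472 + 5712*(1/2880)) = 1/(16050472 + 119/60) = 1/(963028439/60) = 60/963028439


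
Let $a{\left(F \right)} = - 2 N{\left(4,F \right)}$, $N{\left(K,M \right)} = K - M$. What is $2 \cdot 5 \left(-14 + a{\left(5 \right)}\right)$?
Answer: $-120$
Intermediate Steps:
$a{\left(F \right)} = -8 + 2 F$ ($a{\left(F \right)} = - 2 \left(4 - F\right) = -8 + 2 F$)
$2 \cdot 5 \left(-14 + a{\left(5 \right)}\right) = 2 \cdot 5 \left(-14 + \left(-8 + 2 \cdot 5\right)\right) = 10 \left(-14 + \left(-8 + 10\right)\right) = 10 \left(-14 + 2\right) = 10 \left(-12\right) = -120$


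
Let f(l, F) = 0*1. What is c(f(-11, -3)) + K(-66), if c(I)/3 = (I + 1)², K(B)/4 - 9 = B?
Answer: -225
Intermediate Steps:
K(B) = 36 + 4*B
f(l, F) = 0
c(I) = 3*(1 + I)² (c(I) = 3*(I + 1)² = 3*(1 + I)²)
c(f(-11, -3)) + K(-66) = 3*(1 + 0)² + (36 + 4*(-66)) = 3*1² + (36 - 264) = 3*1 - 228 = 3 - 228 = -225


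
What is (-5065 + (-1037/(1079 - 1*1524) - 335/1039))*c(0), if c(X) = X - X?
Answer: 0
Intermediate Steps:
c(X) = 0
(-5065 + (-1037/(1079 - 1*1524) - 335/1039))*c(0) = (-5065 + (-1037/(1079 - 1*1524) - 335/1039))*0 = (-5065 + (-1037/(1079 - 1524) - 335*1/1039))*0 = (-5065 + (-1037/(-445) - 335/1039))*0 = (-5065 + (-1037*(-1/445) - 335/1039))*0 = (-5065 + (1037/445 - 335/1039))*0 = (-5065 + 928368/462355)*0 = -2340899707/462355*0 = 0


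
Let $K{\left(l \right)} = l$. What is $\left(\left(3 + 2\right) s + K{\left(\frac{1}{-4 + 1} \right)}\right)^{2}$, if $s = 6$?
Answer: $\frac{7921}{9} \approx 880.11$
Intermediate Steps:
$\left(\left(3 + 2\right) s + K{\left(\frac{1}{-4 + 1} \right)}\right)^{2} = \left(\left(3 + 2\right) 6 + \frac{1}{-4 + 1}\right)^{2} = \left(5 \cdot 6 + \frac{1}{-3}\right)^{2} = \left(30 - \frac{1}{3}\right)^{2} = \left(\frac{89}{3}\right)^{2} = \frac{7921}{9}$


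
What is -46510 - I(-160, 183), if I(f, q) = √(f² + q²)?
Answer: -46510 - √59089 ≈ -46753.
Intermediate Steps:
-46510 - I(-160, 183) = -46510 - √((-160)² + 183²) = -46510 - √(25600 + 33489) = -46510 - √59089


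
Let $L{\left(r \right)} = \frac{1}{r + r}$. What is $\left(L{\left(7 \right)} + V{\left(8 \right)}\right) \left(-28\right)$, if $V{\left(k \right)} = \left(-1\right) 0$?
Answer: $-2$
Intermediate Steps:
$V{\left(k \right)} = 0$
$L{\left(r \right)} = \frac{1}{2 r}$
$\left(L{\left(7 \right)} + V{\left(8 \right)}\right) \left(-28\right) = \left(\frac{1}{2 \cdot 7} + 0\right) \left(-28\right) = \left(\frac{1}{2} \cdot \frac{1}{7} + 0\right) \left(-28\right) = \left(\frac{1}{14} + 0\right) \left(-28\right) = \frac{1}{14} \left(-28\right) = -2$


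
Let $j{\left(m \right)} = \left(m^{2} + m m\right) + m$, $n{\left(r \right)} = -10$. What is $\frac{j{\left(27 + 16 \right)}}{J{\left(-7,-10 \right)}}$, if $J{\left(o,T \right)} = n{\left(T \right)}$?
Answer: $- \frac{3741}{10} \approx -374.1$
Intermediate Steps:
$J{\left(o,T \right)} = -10$
$j{\left(m \right)} = m + 2 m^{2}$ ($j{\left(m \right)} = \left(m^{2} + m^{2}\right) + m = 2 m^{2} + m = m + 2 m^{2}$)
$\frac{j{\left(27 + 16 \right)}}{J{\left(-7,-10 \right)}} = \frac{\left(27 + 16\right) \left(1 + 2 \left(27 + 16\right)\right)}{-10} = 43 \left(1 + 2 \cdot 43\right) \left(- \frac{1}{10}\right) = 43 \left(1 + 86\right) \left(- \frac{1}{10}\right) = 43 \cdot 87 \left(- \frac{1}{10}\right) = 3741 \left(- \frac{1}{10}\right) = - \frac{3741}{10}$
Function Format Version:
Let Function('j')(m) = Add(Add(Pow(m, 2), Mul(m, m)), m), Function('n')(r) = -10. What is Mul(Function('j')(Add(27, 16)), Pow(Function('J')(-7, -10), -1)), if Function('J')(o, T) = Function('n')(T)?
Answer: Rational(-3741, 10) ≈ -374.10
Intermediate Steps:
Function('J')(o, T) = -10
Function('j')(m) = Add(m, Mul(2, Pow(m, 2))) (Function('j')(m) = Add(Add(Pow(m, 2), Pow(m, 2)), m) = Add(Mul(2, Pow(m, 2)), m) = Add(m, Mul(2, Pow(m, 2))))
Mul(Function('j')(Add(27, 16)), Pow(Function('J')(-7, -10), -1)) = Mul(Mul(Add(27, 16), Add(1, Mul(2, Add(27, 16)))), Pow(-10, -1)) = Mul(Mul(43, Add(1, Mul(2, 43))), Rational(-1, 10)) = Mul(Mul(43, Add(1, 86)), Rational(-1, 10)) = Mul(Mul(43, 87), Rational(-1, 10)) = Mul(3741, Rational(-1, 10)) = Rational(-3741, 10)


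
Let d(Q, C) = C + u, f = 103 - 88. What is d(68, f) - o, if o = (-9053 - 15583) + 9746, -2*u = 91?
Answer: 29719/2 ≈ 14860.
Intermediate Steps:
f = 15
u = -91/2 (u = -½*91 = -91/2 ≈ -45.500)
o = -14890 (o = -24636 + 9746 = -14890)
d(Q, C) = -91/2 + C (d(Q, C) = C - 91/2 = -91/2 + C)
d(68, f) - o = (-91/2 + 15) - 1*(-14890) = -61/2 + 14890 = 29719/2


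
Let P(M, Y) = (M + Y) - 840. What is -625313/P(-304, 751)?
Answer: 625313/393 ≈ 1591.1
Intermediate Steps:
P(M, Y) = -840 + M + Y
-625313/P(-304, 751) = -625313/(-840 - 304 + 751) = -625313/(-393) = -625313*(-1/393) = 625313/393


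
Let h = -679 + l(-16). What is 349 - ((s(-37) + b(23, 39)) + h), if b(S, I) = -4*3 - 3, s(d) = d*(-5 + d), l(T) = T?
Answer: -495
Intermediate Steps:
h = -695 (h = -679 - 16 = -695)
b(S, I) = -15 (b(S, I) = -12 - 3 = -15)
349 - ((s(-37) + b(23, 39)) + h) = 349 - ((-37*(-5 - 37) - 15) - 695) = 349 - ((-37*(-42) - 15) - 695) = 349 - ((1554 - 15) - 695) = 349 - (1539 - 695) = 349 - 1*844 = 349 - 844 = -495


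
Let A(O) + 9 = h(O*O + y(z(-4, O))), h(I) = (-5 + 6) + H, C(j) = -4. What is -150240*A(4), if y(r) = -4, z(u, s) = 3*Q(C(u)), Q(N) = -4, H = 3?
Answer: 751200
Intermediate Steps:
z(u, s) = -12 (z(u, s) = 3*(-4) = -12)
h(I) = 4 (h(I) = (-5 + 6) + 3 = 1 + 3 = 4)
A(O) = -5 (A(O) = -9 + 4 = -5)
-150240*A(4) = -150240*(-5) = 751200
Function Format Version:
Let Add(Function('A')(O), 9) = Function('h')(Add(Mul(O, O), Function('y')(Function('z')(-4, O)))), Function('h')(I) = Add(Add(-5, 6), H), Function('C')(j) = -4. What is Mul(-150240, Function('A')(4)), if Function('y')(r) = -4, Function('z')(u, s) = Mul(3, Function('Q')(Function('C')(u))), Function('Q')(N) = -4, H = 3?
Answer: 751200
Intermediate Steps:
Function('z')(u, s) = -12 (Function('z')(u, s) = Mul(3, -4) = -12)
Function('h')(I) = 4 (Function('h')(I) = Add(Add(-5, 6), 3) = Add(1, 3) = 4)
Function('A')(O) = -5 (Function('A')(O) = Add(-9, 4) = -5)
Mul(-150240, Function('A')(4)) = Mul(-150240, -5) = 751200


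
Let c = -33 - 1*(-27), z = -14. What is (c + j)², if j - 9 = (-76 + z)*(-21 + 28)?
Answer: 393129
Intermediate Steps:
c = -6 (c = -33 + 27 = -6)
j = -621 (j = 9 + (-76 - 14)*(-21 + 28) = 9 - 90*7 = 9 - 630 = -621)
(c + j)² = (-6 - 621)² = (-627)² = 393129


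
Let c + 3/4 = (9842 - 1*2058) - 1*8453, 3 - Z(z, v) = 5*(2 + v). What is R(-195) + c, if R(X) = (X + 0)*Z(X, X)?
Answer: -757719/4 ≈ -1.8943e+5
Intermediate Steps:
Z(z, v) = -7 - 5*v (Z(z, v) = 3 - 5*(2 + v) = 3 - (10 + 5*v) = 3 + (-10 - 5*v) = -7 - 5*v)
R(X) = X*(-7 - 5*X) (R(X) = (X + 0)*(-7 - 5*X) = X*(-7 - 5*X))
c = -2679/4 (c = -¾ + ((9842 - 1*2058) - 1*8453) = -¾ + ((9842 - 2058) - 8453) = -¾ + (7784 - 8453) = -¾ - 669 = -2679/4 ≈ -669.75)
R(-195) + c = -1*(-195)*(7 + 5*(-195)) - 2679/4 = -1*(-195)*(7 - 975) - 2679/4 = -1*(-195)*(-968) - 2679/4 = -188760 - 2679/4 = -757719/4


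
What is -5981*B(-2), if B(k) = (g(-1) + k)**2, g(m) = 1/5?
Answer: -484461/25 ≈ -19378.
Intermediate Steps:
g(m) = 1/5
B(k) = (1/5 + k)**2
-5981*B(-2) = -5981*(1 + 5*(-2))**2/25 = -5981*(1 - 10)**2/25 = -5981*(-9)**2/25 = -5981*81/25 = -484461/25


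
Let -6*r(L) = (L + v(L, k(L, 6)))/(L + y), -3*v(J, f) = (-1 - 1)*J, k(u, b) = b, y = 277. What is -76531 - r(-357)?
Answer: -7346857/96 ≈ -76530.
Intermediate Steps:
v(J, f) = 2*J/3 (v(J, f) = -(-1 - 1)*J/3 = -(-2)*J/3 = 2*J/3)
r(L) = -5*L/(18*(277 + L)) (r(L) = -(L + 2*L/3)/(6*(L + 277)) = -5*L/3/(6*(277 + L)) = -5*L/(18*(277 + L)))
-76531 - r(-357) = -76531 - (-5)*(-357)/(4986 + 18*(-357)) = -76531 - (-5)*(-357)/(4986 - 6426) = -76531 - (-5)*(-357)/(-1440) = -76531 - (-5)*(-357)*(-1)/1440 = -76531 - 1*(-119/96) = -76531 + 119/96 = -7346857/96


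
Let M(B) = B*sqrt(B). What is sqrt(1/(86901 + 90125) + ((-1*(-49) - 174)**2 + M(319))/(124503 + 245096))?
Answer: sqrt(181001824701622655326 + 3694839546104330756*sqrt(319))/65428632574 ≈ 0.24020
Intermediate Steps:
M(B) = B**(3/2)
sqrt(1/(86901 + 90125) + ((-1*(-49) - 174)**2 + M(319))/(124503 + 245096)) = sqrt(1/(86901 + 90125) + ((-1*(-49) - 174)**2 + 319**(3/2))/(124503 + 245096)) = sqrt(1/177026 + ((49 - 174)**2 + 319*sqrt(319))/369599) = sqrt(1/177026 + ((-125)**2 + 319*sqrt(319))*(1/369599)) = sqrt(1/177026 + (15625 + 319*sqrt(319))*(1/369599)) = sqrt(1/177026 + (15625/369599 + 319*sqrt(319)/369599)) = sqrt(2766400849/65428632574 + 319*sqrt(319)/369599)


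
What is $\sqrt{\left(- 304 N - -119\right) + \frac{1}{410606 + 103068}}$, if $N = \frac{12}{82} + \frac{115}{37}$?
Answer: $\frac{i \sqrt{528495866215695639114}}{779243458} \approx 29.502 i$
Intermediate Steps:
$N = \frac{4937}{1517}$ ($N = 12 \cdot \frac{1}{82} + 115 \cdot \frac{1}{37} = \frac{6}{41} + \frac{115}{37} = \frac{4937}{1517} \approx 3.2544$)
$\sqrt{\left(- 304 N - -119\right) + \frac{1}{410606 + 103068}} = \sqrt{\left(\left(-304\right) \frac{4937}{1517} - -119\right) + \frac{1}{410606 + 103068}} = \sqrt{\left(- \frac{1500848}{1517} + 119\right) + \frac{1}{513674}} = \sqrt{- \frac{1320325}{1517} + \frac{1}{513674}} = \sqrt{- \frac{678216622533}{779243458}} = \frac{i \sqrt{528495866215695639114}}{779243458}$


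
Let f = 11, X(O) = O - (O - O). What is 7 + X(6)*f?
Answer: 73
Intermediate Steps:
X(O) = O (X(O) = O - 1*0 = O + 0 = O)
7 + X(6)*f = 7 + 6*11 = 7 + 66 = 73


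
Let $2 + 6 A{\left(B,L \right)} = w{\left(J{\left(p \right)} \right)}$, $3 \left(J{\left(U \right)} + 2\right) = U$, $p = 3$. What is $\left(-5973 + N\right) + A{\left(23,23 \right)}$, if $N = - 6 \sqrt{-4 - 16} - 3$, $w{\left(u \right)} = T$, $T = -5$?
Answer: $- \frac{35863}{6} - 12 i \sqrt{5} \approx -5977.2 - 26.833 i$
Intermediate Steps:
$J{\left(U \right)} = -2 + \frac{U}{3}$
$w{\left(u \right)} = -5$
$A{\left(B,L \right)} = - \frac{7}{6}$ ($A{\left(B,L \right)} = - \frac{1}{3} + \frac{1}{6} \left(-5\right) = - \frac{1}{3} - \frac{5}{6} = - \frac{7}{6}$)
$N = -3 - 12 i \sqrt{5}$ ($N = - 6 \sqrt{-20} - 3 = - 6 \cdot 2 i \sqrt{5} - 3 = - 12 i \sqrt{5} - 3 = -3 - 12 i \sqrt{5} \approx -3.0 - 26.833 i$)
$\left(-5973 + N\right) + A{\left(23,23 \right)} = \left(-5973 - \left(3 + 12 i \sqrt{5}\right)\right) - \frac{7}{6} = \left(-5976 - 12 i \sqrt{5}\right) - \frac{7}{6} = - \frac{35863}{6} - 12 i \sqrt{5}$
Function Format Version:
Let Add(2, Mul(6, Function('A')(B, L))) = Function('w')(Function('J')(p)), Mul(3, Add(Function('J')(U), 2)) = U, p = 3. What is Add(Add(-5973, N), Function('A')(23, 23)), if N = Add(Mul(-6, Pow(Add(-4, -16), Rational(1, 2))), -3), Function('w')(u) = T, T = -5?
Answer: Add(Rational(-35863, 6), Mul(-12, I, Pow(5, Rational(1, 2)))) ≈ Add(-5977.2, Mul(-26.833, I))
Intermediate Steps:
Function('J')(U) = Add(-2, Mul(Rational(1, 3), U))
Function('w')(u) = -5
Function('A')(B, L) = Rational(-7, 6) (Function('A')(B, L) = Add(Rational(-1, 3), Mul(Rational(1, 6), -5)) = Add(Rational(-1, 3), Rational(-5, 6)) = Rational(-7, 6))
N = Add(-3, Mul(-12, I, Pow(5, Rational(1, 2)))) (N = Add(Mul(-6, Pow(-20, Rational(1, 2))), -3) = Add(Mul(-6, Mul(2, I, Pow(5, Rational(1, 2)))), -3) = Add(Mul(-12, I, Pow(5, Rational(1, 2))), -3) = Add(-3, Mul(-12, I, Pow(5, Rational(1, 2)))) ≈ Add(-3.0000, Mul(-26.833, I)))
Add(Add(-5973, N), Function('A')(23, 23)) = Add(Add(-5973, Add(-3, Mul(-12, I, Pow(5, Rational(1, 2))))), Rational(-7, 6)) = Add(Add(-5976, Mul(-12, I, Pow(5, Rational(1, 2)))), Rational(-7, 6)) = Add(Rational(-35863, 6), Mul(-12, I, Pow(5, Rational(1, 2))))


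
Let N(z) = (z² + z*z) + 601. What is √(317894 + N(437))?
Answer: √700433 ≈ 836.92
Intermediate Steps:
N(z) = 601 + 2*z² (N(z) = (z² + z²) + 601 = 2*z² + 601 = 601 + 2*z²)
√(317894 + N(437)) = √(317894 + (601 + 2*437²)) = √(317894 + (601 + 2*190969)) = √(317894 + (601 + 381938)) = √(317894 + 382539) = √700433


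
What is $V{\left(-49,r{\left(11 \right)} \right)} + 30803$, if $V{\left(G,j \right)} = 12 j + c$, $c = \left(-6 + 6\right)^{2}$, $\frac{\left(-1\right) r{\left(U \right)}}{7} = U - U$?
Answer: $30803$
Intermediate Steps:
$r{\left(U \right)} = 0$ ($r{\left(U \right)} = - 7 \left(U - U\right) = \left(-7\right) 0 = 0$)
$c = 0$ ($c = 0^{2} = 0$)
$V{\left(G,j \right)} = 12 j$ ($V{\left(G,j \right)} = 12 j + 0 = 12 j$)
$V{\left(-49,r{\left(11 \right)} \right)} + 30803 = 12 \cdot 0 + 30803 = 0 + 30803 = 30803$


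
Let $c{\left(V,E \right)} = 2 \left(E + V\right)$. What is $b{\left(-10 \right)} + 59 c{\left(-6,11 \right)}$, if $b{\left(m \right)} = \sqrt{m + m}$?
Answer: $590 + 2 i \sqrt{5} \approx 590.0 + 4.4721 i$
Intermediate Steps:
$c{\left(V,E \right)} = 2 E + 2 V$
$b{\left(m \right)} = \sqrt{2} \sqrt{m}$ ($b{\left(m \right)} = \sqrt{2 m} = \sqrt{2} \sqrt{m}$)
$b{\left(-10 \right)} + 59 c{\left(-6,11 \right)} = \sqrt{2} \sqrt{-10} + 59 \left(2 \cdot 11 + 2 \left(-6\right)\right) = \sqrt{2} i \sqrt{10} + 59 \left(22 - 12\right) = 2 i \sqrt{5} + 59 \cdot 10 = 2 i \sqrt{5} + 590 = 590 + 2 i \sqrt{5}$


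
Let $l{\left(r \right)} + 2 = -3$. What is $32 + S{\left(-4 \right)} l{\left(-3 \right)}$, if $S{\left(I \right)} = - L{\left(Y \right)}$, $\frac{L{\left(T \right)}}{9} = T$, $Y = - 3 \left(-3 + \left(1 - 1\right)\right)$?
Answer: $437$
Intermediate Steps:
$Y = 9$ ($Y = - 3 \left(-3 + \left(1 - 1\right)\right) = - 3 \left(-3 + 0\right) = \left(-3\right) \left(-3\right) = 9$)
$L{\left(T \right)} = 9 T$
$l{\left(r \right)} = -5$ ($l{\left(r \right)} = -2 - 3 = -5$)
$S{\left(I \right)} = -81$ ($S{\left(I \right)} = - 9 \cdot 9 = \left(-1\right) 81 = -81$)
$32 + S{\left(-4 \right)} l{\left(-3 \right)} = 32 - -405 = 32 + 405 = 437$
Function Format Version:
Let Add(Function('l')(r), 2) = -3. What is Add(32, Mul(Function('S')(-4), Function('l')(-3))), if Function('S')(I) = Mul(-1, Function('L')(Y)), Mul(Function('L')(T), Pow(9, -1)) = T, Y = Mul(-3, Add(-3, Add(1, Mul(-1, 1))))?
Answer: 437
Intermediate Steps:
Y = 9 (Y = Mul(-3, Add(-3, Add(1, -1))) = Mul(-3, Add(-3, 0)) = Mul(-3, -3) = 9)
Function('L')(T) = Mul(9, T)
Function('l')(r) = -5 (Function('l')(r) = Add(-2, -3) = -5)
Function('S')(I) = -81 (Function('S')(I) = Mul(-1, Mul(9, 9)) = Mul(-1, 81) = -81)
Add(32, Mul(Function('S')(-4), Function('l')(-3))) = Add(32, Mul(-81, -5)) = Add(32, 405) = 437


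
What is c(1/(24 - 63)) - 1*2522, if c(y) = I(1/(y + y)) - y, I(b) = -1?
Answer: -98396/39 ≈ -2523.0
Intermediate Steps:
c(y) = -1 - y
c(1/(24 - 63)) - 1*2522 = (-1 - 1/(24 - 63)) - 1*2522 = (-1 - 1/(-39)) - 2522 = (-1 - 1*(-1/39)) - 2522 = (-1 + 1/39) - 2522 = -38/39 - 2522 = -98396/39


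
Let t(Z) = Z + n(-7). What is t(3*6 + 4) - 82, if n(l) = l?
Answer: -67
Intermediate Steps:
t(Z) = -7 + Z (t(Z) = Z - 7 = -7 + Z)
t(3*6 + 4) - 82 = (-7 + (3*6 + 4)) - 82 = (-7 + (18 + 4)) - 82 = (-7 + 22) - 82 = 15 - 82 = -67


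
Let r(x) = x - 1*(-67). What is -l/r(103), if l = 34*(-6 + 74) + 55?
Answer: -2367/170 ≈ -13.924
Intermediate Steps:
r(x) = 67 + x (r(x) = x + 67 = 67 + x)
l = 2367 (l = 34*68 + 55 = 2312 + 55 = 2367)
-l/r(103) = -2367/(67 + 103) = -2367/170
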